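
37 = 37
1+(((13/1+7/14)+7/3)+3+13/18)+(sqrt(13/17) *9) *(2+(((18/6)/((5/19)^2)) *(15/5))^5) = 291768389598.00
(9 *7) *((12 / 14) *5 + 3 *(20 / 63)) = 330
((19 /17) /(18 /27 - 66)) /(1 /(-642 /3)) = 6099 /1666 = 3.66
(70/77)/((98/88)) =40/49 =0.82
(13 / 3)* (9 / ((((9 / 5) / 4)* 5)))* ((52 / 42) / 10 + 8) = 44356 / 315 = 140.81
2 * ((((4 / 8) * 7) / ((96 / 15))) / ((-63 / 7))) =-35 / 288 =-0.12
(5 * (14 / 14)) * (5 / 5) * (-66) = -330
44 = 44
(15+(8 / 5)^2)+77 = 2364 / 25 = 94.56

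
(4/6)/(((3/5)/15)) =16.67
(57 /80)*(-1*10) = -57 /8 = -7.12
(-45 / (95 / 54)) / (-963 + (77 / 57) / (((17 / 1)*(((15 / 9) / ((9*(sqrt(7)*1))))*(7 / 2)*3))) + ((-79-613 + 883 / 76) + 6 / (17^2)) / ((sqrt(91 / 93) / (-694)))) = -127813140 / (-4811928030 + 204204*sqrt(7) + 25926877075*sqrt(8463)) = -0.00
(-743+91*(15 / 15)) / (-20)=163 / 5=32.60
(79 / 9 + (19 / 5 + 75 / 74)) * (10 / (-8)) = -45259 / 2664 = -16.99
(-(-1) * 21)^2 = 441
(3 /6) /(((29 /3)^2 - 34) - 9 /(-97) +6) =873 /114428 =0.01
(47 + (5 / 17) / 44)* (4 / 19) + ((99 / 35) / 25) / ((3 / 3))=31117622 / 3108875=10.01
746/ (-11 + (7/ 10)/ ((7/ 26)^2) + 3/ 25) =-610.05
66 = 66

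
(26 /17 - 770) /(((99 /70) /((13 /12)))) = -2972060 /5049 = -588.64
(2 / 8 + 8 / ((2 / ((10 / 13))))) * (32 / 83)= 1384 / 1079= 1.28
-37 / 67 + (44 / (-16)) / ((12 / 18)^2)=-7225 / 1072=-6.74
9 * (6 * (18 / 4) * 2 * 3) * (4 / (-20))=-1458 / 5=-291.60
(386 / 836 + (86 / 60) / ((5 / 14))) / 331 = 0.01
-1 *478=-478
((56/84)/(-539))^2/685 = 4/1791061965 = 0.00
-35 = -35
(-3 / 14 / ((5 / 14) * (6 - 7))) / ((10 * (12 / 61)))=61 / 200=0.30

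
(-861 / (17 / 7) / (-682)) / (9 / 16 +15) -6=-2870834 / 481151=-5.97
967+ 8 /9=8711 /9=967.89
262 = 262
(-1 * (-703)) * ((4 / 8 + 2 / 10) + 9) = 68191 / 10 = 6819.10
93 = 93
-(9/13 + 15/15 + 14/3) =-6.36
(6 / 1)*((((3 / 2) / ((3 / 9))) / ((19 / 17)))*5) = 2295 / 19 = 120.79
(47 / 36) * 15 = 235 / 12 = 19.58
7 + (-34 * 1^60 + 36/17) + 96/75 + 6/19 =-188039/8075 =-23.29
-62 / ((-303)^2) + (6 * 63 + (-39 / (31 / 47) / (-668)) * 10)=360163953445 / 950590386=378.88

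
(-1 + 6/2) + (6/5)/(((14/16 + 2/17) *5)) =2522/1125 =2.24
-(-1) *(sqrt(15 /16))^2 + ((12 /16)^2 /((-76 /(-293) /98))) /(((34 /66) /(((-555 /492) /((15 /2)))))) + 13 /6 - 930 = -2514546325 /2542656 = -988.94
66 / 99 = 2 / 3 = 0.67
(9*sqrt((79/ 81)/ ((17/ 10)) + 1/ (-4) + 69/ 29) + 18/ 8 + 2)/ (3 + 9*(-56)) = -sqrt(212857187)/ 493986 -17/ 2004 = -0.04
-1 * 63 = -63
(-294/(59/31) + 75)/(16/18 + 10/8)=-168804/4543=-37.16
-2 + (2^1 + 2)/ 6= -1.33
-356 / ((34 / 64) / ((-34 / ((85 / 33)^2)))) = 24811776 / 7225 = 3434.16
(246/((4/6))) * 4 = 1476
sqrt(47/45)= sqrt(235)/15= 1.02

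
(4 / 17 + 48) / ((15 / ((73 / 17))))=11972 / 867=13.81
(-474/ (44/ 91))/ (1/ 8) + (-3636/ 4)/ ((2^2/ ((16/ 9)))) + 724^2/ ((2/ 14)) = 40270840/ 11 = 3660985.45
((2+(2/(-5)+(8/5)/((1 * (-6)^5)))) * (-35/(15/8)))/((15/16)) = -31.85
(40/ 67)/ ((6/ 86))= 1720/ 201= 8.56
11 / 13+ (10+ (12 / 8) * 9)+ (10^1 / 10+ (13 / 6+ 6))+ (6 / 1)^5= 304571 / 39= 7809.51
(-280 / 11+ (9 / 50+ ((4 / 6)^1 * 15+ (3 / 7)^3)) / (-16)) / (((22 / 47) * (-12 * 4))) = 1.16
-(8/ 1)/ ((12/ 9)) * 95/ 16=-285/ 8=-35.62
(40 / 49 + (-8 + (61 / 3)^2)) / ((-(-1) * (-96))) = -4.23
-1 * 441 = -441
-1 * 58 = -58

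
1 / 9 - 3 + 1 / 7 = -173 / 63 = -2.75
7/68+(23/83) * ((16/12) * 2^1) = 14255/16932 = 0.84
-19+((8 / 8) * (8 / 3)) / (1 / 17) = 26.33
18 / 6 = 3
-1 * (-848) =848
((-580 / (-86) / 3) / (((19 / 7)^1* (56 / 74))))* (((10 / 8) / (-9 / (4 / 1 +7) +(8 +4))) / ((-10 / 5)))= -295075 / 4823568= -0.06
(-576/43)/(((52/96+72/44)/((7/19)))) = -1064448/469775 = -2.27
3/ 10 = 0.30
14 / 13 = 1.08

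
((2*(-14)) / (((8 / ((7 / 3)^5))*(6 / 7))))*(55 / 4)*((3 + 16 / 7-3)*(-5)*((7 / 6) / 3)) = 226474325 / 13122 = 17259.13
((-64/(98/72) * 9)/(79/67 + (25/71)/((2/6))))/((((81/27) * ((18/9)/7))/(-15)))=3312.86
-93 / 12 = -31 / 4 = -7.75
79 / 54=1.46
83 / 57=1.46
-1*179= -179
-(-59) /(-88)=-59 /88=-0.67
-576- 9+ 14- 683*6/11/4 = -14611/22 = -664.14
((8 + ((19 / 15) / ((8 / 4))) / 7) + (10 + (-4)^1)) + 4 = 3799 / 210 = 18.09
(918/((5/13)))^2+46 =142421506/25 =5696860.24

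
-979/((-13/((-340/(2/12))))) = -1997160/13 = -153627.69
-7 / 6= -1.17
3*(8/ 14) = 12/ 7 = 1.71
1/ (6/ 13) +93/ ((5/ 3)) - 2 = 55.97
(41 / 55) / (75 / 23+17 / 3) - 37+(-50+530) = 15011669 / 33880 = 443.08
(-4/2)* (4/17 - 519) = 17638/17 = 1037.53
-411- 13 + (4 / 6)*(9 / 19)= -8050 / 19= -423.68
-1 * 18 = -18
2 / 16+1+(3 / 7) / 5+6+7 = 3979 / 280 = 14.21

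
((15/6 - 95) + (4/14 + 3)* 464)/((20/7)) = 501.22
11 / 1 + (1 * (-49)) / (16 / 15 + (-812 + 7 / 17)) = 2286008 / 206683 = 11.06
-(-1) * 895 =895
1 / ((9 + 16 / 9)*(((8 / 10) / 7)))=315 / 388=0.81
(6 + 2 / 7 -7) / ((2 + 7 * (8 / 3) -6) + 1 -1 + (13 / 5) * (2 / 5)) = -375 / 8246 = -0.05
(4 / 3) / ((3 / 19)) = 76 / 9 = 8.44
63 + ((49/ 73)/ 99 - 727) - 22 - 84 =-5564741/ 7227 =-769.99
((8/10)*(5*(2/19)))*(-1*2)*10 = -160/19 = -8.42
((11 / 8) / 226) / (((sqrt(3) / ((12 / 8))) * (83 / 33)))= 0.00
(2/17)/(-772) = -1/6562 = -0.00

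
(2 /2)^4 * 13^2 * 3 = 507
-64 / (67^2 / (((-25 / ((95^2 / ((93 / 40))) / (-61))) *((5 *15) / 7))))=-680760 / 11343703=-0.06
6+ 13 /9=67 /9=7.44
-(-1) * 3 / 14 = 3 / 14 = 0.21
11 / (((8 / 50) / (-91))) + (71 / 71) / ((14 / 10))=-175155 / 28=-6255.54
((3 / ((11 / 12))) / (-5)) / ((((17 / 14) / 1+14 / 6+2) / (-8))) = 12096 / 12815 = 0.94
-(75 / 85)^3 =-0.69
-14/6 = -7/3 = -2.33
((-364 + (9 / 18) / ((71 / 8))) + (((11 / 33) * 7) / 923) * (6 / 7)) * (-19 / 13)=6382442 / 11999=531.91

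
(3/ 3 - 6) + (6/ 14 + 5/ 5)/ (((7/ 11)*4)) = -435/ 98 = -4.44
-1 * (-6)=6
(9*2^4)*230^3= 1752048000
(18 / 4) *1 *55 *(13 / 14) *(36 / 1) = 8273.57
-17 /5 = -3.40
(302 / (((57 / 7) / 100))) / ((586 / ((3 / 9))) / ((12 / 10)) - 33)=26425 / 10203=2.59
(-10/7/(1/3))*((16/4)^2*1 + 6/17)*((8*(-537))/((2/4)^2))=143314560/119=1204324.03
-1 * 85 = -85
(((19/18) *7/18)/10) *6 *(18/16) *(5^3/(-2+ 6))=3325/384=8.66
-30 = -30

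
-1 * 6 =-6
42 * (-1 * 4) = -168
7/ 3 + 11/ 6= 25/ 6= 4.17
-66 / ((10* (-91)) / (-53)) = -1749 / 455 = -3.84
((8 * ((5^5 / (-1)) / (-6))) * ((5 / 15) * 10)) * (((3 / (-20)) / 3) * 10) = -62500 / 9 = -6944.44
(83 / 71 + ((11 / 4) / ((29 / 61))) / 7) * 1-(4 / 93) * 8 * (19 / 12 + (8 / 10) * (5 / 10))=105591911 / 80424540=1.31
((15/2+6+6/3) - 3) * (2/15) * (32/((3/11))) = 1760/9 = 195.56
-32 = -32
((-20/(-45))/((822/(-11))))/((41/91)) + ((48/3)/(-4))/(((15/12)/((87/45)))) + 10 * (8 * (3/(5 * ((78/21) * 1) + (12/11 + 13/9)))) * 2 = 917364591466/55457904825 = 16.54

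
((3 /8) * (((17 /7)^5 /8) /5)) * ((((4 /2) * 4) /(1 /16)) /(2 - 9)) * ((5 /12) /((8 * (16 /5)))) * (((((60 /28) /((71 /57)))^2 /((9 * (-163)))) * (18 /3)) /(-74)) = -1729918272375 /44867338819346176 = -0.00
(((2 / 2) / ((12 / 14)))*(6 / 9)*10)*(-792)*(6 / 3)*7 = -86240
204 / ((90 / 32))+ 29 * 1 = 1523 / 15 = 101.53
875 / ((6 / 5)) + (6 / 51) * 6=74447 / 102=729.87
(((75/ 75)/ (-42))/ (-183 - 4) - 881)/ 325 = -6919373/ 2552550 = -2.71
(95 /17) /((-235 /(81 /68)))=-1539 /54332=-0.03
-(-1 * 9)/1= 9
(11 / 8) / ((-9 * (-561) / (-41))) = -41 / 3672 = -0.01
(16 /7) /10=8 /35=0.23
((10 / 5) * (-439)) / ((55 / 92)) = -80776 / 55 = -1468.65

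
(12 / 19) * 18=216 / 19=11.37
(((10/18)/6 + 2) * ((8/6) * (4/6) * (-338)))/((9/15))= -763880/729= -1047.85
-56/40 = -7/5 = -1.40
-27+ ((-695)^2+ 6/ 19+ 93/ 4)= 483021.57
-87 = -87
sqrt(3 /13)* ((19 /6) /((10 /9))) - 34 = -32.63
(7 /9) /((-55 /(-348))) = 812 /165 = 4.92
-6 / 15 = -2 / 5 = -0.40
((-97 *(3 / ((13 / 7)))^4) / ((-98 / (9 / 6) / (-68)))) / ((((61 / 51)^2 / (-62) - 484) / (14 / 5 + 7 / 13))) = 98155975783446 / 20700785882855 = 4.74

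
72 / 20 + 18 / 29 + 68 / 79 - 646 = -7341722 / 11455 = -640.92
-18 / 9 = -2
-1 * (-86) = 86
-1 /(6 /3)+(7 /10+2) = 11 /5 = 2.20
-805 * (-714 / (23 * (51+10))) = 409.67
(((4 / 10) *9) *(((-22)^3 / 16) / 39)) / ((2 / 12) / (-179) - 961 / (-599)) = -2568800718 / 67048475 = -38.31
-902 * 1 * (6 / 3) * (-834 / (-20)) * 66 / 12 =-2068737 / 5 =-413747.40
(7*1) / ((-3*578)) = -7 / 1734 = -0.00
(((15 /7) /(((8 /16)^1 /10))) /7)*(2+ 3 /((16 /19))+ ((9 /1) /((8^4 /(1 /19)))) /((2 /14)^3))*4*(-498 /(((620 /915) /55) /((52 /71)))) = -1065337703483625 /262288768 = -4061697.77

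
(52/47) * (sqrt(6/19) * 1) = 52 * sqrt(114)/893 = 0.62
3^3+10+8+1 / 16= 45.06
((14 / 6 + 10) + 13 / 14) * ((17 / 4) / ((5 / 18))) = 28407 / 140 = 202.91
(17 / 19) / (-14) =-17 / 266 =-0.06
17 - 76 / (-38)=19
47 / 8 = 5.88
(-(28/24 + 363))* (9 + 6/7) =-50255/14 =-3589.64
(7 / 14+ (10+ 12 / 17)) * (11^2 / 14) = 46101 / 476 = 96.85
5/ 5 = 1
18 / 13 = 1.38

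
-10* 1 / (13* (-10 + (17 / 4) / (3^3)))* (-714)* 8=-6168960 / 13819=-446.41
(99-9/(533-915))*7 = 264789/382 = 693.16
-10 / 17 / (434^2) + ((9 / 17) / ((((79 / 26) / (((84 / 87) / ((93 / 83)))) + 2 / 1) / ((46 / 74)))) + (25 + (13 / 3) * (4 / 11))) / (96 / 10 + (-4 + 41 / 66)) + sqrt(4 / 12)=sqrt(3) / 3 + 173861015373265105 / 40608765236621246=4.86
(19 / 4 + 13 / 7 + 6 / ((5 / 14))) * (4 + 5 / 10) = 29493 / 280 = 105.33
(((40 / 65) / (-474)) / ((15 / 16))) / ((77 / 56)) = -512 / 508365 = -0.00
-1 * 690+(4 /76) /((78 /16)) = -511282 /741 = -689.99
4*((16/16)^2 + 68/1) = 276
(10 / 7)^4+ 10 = 34010 / 2401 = 14.16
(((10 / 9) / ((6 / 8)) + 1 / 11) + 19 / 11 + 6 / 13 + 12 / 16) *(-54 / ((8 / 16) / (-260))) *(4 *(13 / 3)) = 72457840 / 33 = 2195692.12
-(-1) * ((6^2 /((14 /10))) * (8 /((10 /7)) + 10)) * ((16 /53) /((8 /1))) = 5616 /371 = 15.14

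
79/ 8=9.88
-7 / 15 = -0.47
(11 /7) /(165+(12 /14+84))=1 /159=0.01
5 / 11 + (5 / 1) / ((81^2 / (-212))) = 21145 / 72171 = 0.29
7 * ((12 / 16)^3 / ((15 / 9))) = 567 / 320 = 1.77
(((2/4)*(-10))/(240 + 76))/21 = -5/6636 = -0.00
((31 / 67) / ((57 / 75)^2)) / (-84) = -19375 / 2031708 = -0.01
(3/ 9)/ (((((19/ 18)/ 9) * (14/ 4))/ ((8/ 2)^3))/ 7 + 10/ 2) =0.07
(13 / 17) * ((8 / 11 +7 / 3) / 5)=1313 / 2805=0.47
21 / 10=2.10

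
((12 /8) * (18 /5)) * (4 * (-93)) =-10044 /5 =-2008.80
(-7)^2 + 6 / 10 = 49.60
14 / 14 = 1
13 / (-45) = -13 / 45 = -0.29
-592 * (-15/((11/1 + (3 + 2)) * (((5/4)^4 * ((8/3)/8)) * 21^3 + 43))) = 142080/1940383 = 0.07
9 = 9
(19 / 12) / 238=19 / 2856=0.01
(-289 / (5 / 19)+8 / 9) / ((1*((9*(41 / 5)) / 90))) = -493790 / 369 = -1338.18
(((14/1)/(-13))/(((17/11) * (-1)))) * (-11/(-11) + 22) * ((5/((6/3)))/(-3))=-8855/663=-13.36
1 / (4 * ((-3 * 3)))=-1 / 36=-0.03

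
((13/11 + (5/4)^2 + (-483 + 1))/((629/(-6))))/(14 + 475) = 84349/9022376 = 0.01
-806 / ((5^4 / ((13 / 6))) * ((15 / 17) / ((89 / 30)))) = -7926607 / 843750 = -9.39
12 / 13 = 0.92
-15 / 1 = -15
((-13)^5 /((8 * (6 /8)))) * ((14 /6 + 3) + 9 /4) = -33787663 /72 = -469273.10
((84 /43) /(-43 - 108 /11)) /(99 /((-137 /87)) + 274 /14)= 63294 /74096009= 0.00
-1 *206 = -206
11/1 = 11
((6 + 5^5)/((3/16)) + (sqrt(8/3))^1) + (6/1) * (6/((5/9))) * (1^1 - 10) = 2 * sqrt(6)/3 + 241732/15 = 16117.10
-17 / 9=-1.89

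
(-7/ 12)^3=-343/ 1728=-0.20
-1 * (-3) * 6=18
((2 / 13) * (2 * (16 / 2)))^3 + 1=34965 / 2197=15.91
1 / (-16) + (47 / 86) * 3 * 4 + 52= 40245 / 688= 58.50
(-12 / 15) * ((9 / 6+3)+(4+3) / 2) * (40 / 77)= -256 / 77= -3.32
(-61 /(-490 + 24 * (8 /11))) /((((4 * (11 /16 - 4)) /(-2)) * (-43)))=-2684 /5923121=-0.00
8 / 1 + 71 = 79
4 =4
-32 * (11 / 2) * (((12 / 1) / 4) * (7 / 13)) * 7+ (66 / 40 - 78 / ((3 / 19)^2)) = -3991393 / 780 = -5117.17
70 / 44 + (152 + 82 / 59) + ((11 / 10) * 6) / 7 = 7083609 / 45430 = 155.92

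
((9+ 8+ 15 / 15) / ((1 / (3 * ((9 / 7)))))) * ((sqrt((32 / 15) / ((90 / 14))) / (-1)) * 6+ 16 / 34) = 3888 / 119 - 1296 * sqrt(42) / 35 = -207.30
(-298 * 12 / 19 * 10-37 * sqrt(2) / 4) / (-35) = 37 * sqrt(2) / 140 +7152 / 133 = 54.15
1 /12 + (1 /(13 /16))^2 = 3241 /2028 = 1.60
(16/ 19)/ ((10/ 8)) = 64/ 95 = 0.67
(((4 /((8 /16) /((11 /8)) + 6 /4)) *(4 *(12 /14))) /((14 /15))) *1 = 15840 /2009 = 7.88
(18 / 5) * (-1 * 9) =-162 / 5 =-32.40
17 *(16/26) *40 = 5440/13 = 418.46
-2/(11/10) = -20/11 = -1.82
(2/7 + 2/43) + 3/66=2501/6622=0.38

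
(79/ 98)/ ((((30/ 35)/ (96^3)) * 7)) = 5824512/ 49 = 118867.59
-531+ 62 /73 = -38701 /73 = -530.15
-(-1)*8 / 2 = 4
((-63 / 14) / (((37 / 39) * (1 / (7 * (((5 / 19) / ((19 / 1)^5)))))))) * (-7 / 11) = 85995 / 38295347134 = 0.00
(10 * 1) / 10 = 1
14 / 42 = 1 / 3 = 0.33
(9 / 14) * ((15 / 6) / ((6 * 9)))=5 / 168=0.03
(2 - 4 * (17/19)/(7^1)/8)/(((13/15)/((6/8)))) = 23175/13832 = 1.68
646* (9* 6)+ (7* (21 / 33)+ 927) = 393970 / 11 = 35815.45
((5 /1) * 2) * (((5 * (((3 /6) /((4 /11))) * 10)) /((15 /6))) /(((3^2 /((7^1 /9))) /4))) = 7700 /81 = 95.06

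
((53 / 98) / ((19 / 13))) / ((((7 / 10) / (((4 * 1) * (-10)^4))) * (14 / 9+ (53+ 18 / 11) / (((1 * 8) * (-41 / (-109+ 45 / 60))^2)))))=2935364889600000 / 6825018660341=430.09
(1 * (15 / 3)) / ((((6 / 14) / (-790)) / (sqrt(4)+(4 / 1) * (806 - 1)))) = -29696100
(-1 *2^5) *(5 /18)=-8.89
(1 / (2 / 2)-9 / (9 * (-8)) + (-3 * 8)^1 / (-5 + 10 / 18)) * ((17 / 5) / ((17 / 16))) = 522 / 25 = 20.88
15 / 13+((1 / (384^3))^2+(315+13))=13719226704319217677 / 41680286785732608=329.15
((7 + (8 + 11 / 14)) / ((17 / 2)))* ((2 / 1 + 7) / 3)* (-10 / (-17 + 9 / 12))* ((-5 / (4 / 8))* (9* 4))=-8640 / 7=-1234.29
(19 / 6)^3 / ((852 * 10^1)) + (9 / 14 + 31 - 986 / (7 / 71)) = -128425763027 / 12882240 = -9969.21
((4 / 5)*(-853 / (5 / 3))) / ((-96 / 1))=853 / 200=4.26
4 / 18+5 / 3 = 17 / 9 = 1.89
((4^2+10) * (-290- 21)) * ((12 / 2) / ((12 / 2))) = -8086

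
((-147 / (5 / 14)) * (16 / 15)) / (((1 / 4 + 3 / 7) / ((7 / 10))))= -1075648 / 2375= -452.90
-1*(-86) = 86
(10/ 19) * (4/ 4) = 10/ 19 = 0.53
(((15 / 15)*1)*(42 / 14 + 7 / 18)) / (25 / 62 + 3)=1891 / 1899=1.00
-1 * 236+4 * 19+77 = -83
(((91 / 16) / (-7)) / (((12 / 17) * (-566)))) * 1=221 / 108672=0.00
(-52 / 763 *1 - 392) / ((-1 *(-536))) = -74787 / 102242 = -0.73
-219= -219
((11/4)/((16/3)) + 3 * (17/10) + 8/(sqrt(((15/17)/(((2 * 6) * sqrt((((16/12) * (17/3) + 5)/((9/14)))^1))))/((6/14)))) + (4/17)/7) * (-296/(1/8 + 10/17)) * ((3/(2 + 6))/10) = -40256 * sqrt(255) * 77518^(1/4)/16975 - 23878653/271600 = -719.81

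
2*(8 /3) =16 /3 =5.33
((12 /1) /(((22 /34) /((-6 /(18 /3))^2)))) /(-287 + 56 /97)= -6596 /101871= -0.06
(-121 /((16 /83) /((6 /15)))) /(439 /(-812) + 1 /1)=-2038729 /3730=-546.58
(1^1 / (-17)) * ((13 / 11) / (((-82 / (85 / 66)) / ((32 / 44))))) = 130 / 163713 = 0.00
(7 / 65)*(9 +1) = 14 / 13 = 1.08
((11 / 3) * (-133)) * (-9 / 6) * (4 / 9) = 2926 / 9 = 325.11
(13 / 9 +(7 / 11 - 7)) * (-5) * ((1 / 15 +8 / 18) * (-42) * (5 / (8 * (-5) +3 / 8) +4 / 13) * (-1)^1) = 10663352 / 111267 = 95.84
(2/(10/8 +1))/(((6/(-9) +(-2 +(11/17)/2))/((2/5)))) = -544/3585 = -0.15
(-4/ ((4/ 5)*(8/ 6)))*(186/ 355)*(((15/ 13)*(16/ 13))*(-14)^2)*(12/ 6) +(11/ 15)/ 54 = -10630437611/ 9719190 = -1093.76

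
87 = 87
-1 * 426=-426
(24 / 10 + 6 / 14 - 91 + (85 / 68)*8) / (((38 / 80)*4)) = -288 / 7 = -41.14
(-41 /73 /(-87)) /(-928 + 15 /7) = -287 /41160831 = -0.00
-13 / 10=-1.30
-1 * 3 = -3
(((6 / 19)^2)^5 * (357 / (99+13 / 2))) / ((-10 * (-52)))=5396606208 / 84087573725740715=0.00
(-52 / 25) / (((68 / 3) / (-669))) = 26091 / 425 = 61.39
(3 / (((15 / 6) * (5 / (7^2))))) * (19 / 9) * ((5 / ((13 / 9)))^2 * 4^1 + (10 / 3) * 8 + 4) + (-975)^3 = -35243753537399 / 38025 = -926857423.73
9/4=2.25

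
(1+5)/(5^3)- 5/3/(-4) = 697/1500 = 0.46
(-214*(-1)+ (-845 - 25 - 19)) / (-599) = 675 / 599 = 1.13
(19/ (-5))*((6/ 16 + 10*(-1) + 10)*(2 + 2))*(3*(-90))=1539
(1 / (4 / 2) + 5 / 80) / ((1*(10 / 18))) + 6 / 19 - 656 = -995101 / 1520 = -654.67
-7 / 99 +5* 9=4448 / 99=44.93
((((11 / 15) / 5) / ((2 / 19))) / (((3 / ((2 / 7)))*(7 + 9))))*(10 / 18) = 209 / 45360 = 0.00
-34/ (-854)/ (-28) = -17/ 11956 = -0.00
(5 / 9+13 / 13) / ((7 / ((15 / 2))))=5 / 3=1.67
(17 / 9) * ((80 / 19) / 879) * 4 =0.04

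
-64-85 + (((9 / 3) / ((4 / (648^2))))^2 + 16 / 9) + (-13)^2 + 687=892616813035 / 9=99179645892.78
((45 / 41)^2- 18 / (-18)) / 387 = 3706 / 650547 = 0.01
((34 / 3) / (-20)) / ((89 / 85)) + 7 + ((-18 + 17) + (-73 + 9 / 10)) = -66.64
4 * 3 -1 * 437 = -425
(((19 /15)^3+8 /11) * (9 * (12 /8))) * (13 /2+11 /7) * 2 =11576737 /19250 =601.39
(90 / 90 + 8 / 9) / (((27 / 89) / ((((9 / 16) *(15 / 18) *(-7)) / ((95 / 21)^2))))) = -1.00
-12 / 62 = -6 / 31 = -0.19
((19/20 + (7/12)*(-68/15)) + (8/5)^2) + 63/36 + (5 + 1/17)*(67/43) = 80309/7650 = 10.50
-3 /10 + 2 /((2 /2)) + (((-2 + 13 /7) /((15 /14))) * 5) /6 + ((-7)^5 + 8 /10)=-302483 /18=-16804.61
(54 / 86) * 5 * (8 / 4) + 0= 270 / 43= 6.28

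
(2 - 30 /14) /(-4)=1 /28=0.04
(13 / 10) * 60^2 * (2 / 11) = 9360 / 11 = 850.91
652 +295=947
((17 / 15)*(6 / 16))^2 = 289 / 1600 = 0.18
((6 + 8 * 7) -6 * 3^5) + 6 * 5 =-1366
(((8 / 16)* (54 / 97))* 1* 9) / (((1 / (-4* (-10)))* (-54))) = -180 / 97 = -1.86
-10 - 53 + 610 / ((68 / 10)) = 454 / 17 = 26.71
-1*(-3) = 3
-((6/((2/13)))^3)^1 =-59319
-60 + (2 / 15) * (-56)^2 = 5372 / 15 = 358.13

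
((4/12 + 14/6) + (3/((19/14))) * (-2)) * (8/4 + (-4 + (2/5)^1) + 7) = -180/19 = -9.47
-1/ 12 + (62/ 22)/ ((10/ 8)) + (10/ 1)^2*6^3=14257433/ 660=21602.17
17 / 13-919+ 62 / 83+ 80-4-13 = -853.95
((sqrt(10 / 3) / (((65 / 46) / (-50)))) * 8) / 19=-3680 * sqrt(30) / 741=-27.20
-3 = -3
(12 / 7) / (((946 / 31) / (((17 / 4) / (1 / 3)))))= 4743 / 6622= 0.72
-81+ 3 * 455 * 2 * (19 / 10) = 5106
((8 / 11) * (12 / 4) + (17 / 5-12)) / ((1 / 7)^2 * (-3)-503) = 17297 / 1355750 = 0.01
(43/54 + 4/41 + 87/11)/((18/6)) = 214387/73062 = 2.93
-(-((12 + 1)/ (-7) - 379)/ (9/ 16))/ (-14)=21328/ 441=48.36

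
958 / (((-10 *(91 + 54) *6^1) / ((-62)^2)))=-920638 / 2175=-423.28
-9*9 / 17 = -81 / 17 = -4.76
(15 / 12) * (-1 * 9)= -45 / 4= -11.25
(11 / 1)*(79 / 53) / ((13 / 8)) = 6952 / 689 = 10.09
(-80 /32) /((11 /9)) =-45 /22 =-2.05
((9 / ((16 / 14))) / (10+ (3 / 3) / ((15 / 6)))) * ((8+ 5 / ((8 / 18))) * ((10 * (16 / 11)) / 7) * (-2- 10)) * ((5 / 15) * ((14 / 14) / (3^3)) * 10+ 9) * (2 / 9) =-258650 / 351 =-736.89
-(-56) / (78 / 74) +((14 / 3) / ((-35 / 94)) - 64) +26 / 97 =-437638 / 18915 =-23.14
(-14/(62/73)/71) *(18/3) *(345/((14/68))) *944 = -4850026560/2201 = -2203555.91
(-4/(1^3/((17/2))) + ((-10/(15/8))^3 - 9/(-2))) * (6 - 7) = 9785/54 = 181.20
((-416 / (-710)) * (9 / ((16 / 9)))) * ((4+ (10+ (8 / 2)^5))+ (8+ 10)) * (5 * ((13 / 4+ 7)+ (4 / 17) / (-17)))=3289479336 / 20519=160313.82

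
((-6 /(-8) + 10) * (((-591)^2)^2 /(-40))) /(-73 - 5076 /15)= 5245880329323 /65824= 79695556.78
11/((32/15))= 165/32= 5.16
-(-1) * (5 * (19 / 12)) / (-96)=-95 / 1152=-0.08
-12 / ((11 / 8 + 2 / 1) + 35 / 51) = -4896 / 1657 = -2.95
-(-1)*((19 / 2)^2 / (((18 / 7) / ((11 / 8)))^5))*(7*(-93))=-212041350506909 / 82556485632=-2568.44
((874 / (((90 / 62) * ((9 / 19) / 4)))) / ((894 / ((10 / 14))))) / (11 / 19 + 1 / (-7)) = 9780934 / 1050003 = 9.32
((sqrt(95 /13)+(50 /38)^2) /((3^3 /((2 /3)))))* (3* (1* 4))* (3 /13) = 5000 /42237+8* sqrt(1235) /1521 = 0.30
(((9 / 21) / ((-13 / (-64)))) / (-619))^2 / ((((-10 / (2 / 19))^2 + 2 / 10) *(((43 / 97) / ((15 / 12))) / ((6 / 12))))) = 620800 / 342047855736041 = 0.00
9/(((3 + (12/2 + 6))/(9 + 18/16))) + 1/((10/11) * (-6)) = 707/120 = 5.89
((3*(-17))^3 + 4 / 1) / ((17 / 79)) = -10479113 / 17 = -616418.41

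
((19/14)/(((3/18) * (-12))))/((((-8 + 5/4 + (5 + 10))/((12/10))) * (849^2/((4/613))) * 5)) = -152/850563200025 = -0.00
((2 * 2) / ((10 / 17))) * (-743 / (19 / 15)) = -3988.74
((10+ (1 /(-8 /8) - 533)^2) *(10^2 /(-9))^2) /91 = 407380000 /1053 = 386875.59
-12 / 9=-4 / 3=-1.33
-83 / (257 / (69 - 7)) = -5146 / 257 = -20.02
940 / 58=470 / 29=16.21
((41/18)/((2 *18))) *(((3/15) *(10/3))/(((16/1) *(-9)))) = -41/139968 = -0.00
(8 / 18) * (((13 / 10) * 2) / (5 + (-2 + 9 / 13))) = 169 / 540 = 0.31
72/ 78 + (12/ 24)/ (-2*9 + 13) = 107/ 130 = 0.82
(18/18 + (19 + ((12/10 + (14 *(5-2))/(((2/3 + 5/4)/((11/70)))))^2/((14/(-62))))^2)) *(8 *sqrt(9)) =1879538474865504/8570130625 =219312.70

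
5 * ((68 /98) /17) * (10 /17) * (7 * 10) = 8.40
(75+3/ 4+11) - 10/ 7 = 2389/ 28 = 85.32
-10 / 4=-5 / 2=-2.50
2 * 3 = 6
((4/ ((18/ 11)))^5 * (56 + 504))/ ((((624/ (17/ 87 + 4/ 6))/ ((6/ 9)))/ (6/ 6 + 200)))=9047.97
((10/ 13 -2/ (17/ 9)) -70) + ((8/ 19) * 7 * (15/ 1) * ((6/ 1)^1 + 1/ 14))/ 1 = 831954/ 4199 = 198.13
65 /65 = 1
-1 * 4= -4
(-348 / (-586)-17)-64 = -23559 / 293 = -80.41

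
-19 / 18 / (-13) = 19 / 234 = 0.08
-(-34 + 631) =-597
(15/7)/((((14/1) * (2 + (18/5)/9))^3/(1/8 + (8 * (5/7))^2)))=0.00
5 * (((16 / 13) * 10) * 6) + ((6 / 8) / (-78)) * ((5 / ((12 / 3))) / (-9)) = 1382405 / 3744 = 369.23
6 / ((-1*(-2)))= 3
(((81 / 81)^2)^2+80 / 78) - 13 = -428 / 39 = -10.97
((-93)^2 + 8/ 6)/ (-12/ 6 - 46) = -25951/ 144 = -180.22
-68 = -68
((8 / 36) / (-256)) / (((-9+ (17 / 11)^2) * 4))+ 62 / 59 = 228563939 / 217497600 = 1.05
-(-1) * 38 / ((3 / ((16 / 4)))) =152 / 3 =50.67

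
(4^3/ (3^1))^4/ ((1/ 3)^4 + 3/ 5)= 10485760/ 31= 338250.32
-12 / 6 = -2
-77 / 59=-1.31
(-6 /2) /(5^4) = -3 /625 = -0.00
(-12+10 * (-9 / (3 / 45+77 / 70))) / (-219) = 208 / 511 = 0.41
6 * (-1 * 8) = -48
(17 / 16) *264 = 561 / 2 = 280.50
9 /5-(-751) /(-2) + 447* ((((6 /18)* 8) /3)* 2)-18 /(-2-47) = 421.33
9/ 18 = 0.50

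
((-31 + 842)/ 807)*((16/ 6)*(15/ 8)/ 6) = 4055/ 4842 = 0.84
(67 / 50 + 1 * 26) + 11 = 38.34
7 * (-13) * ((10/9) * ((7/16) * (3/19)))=-3185/456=-6.98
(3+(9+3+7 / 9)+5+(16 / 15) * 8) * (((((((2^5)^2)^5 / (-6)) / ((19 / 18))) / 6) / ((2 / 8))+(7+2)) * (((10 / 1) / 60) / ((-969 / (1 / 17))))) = 2970123954250616563 / 84506490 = 35146696475.63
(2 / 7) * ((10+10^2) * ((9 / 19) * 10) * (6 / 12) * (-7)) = -9900 / 19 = -521.05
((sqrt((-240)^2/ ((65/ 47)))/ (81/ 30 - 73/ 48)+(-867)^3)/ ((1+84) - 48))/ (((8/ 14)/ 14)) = -31934003787/ 74+282240* sqrt(3055)/ 136123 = -431540477.11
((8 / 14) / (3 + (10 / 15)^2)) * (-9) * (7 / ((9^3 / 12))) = -16 / 93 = -0.17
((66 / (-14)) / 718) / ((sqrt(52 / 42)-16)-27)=33 * sqrt(546) / 195023878 + 4257 / 27860554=0.00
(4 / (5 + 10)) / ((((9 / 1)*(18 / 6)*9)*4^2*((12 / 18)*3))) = 0.00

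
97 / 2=48.50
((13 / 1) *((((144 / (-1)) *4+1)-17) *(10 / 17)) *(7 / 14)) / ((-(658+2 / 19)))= 91390 / 26571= 3.44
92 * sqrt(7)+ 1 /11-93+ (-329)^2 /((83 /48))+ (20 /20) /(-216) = 92 * sqrt(7)+ 12326346239 /197208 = 62747.70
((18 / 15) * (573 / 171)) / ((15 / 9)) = 1146 / 475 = 2.41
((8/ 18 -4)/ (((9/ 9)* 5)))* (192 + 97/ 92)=-142088/ 1035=-137.28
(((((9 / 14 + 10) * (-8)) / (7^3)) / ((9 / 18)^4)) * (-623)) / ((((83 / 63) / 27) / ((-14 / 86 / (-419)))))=206235072 / 10467877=19.70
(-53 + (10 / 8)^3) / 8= -3267 / 512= -6.38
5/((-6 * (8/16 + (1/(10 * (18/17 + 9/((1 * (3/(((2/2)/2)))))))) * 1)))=-725/469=-1.55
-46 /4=-11.50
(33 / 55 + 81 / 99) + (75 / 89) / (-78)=179117 / 127270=1.41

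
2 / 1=2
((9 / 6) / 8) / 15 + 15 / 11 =1211 / 880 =1.38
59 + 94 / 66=60.42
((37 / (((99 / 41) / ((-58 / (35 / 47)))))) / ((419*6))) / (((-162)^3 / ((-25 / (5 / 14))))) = -2067671 / 264536449452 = -0.00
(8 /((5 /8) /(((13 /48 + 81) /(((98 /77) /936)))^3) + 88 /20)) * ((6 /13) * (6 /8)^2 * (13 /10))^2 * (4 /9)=379651173281434206009 /4124605339353855846320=0.09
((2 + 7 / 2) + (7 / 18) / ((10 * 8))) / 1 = 7927 / 1440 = 5.50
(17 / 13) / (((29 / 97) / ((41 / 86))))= 67609 / 32422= 2.09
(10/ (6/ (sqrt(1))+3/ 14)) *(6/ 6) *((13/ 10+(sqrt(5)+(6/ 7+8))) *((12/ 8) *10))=299.15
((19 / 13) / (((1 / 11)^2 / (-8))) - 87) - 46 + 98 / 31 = -622477 / 403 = -1544.61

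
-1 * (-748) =748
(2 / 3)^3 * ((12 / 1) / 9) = 32 / 81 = 0.40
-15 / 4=-3.75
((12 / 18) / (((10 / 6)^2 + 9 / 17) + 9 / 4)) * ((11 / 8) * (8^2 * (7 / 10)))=125664 / 17005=7.39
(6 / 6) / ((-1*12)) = -0.08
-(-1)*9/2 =9/2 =4.50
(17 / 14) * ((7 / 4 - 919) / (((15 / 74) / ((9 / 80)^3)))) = -560795643 / 71680000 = -7.82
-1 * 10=-10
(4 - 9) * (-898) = 4490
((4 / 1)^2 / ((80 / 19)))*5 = 19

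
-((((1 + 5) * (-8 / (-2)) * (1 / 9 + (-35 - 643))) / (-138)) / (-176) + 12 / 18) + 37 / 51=112825 / 154836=0.73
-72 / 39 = -24 / 13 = -1.85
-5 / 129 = -0.04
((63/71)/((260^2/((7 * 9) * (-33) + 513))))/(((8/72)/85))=-7547337/479960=-15.72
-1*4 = -4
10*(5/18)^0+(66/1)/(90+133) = 2296/223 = 10.30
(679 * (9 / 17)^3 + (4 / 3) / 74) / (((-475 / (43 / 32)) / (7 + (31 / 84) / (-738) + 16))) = -673830143171077 / 102772985898240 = -6.56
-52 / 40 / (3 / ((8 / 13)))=-4 / 15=-0.27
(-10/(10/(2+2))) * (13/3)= -52/3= -17.33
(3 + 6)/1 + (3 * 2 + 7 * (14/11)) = 263/11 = 23.91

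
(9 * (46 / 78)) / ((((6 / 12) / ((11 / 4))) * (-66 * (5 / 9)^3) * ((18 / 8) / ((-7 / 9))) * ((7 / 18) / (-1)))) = -3726 / 1625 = -2.29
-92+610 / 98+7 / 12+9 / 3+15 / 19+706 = 6978001 / 11172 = 624.60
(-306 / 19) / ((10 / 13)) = -1989 / 95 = -20.94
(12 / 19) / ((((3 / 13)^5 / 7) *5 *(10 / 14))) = 72773428 / 38475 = 1891.45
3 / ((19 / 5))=0.79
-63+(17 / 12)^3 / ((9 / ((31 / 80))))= -78229777 / 1244160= -62.88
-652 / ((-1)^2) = -652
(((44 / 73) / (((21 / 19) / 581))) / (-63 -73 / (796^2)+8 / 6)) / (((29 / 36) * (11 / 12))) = -1726639082496 / 248153001943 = -6.96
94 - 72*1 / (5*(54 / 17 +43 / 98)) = 2710858 / 30115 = 90.02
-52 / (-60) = 13 / 15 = 0.87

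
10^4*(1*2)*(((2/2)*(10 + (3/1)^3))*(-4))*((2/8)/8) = -92500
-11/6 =-1.83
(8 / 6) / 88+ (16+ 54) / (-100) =-113 / 165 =-0.68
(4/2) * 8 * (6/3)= 32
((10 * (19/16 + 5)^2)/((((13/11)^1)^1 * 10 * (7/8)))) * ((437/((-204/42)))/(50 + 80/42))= -989381547/15416960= -64.17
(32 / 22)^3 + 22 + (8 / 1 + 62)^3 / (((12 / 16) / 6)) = 3652297378 / 1331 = 2744025.08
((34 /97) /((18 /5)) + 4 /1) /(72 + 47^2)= 3577 /1991313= 0.00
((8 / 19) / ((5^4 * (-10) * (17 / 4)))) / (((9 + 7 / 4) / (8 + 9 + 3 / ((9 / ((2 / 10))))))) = -16384 / 651046875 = -0.00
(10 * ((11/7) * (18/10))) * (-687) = -19432.29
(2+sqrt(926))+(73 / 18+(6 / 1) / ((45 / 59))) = 1253 / 90+sqrt(926) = 44.35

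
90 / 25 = 18 / 5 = 3.60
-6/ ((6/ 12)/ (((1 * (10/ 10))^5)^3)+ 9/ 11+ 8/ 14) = -308/ 97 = -3.18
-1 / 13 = -0.08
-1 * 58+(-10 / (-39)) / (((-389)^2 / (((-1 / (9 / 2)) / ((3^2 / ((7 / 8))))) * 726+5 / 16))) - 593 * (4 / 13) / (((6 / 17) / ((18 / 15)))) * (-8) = 4904.95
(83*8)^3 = 292754944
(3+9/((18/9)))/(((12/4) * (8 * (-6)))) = -5/96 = -0.05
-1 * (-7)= 7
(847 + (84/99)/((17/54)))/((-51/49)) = -7785757/9537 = -816.37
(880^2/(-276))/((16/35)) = -423500/69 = -6137.68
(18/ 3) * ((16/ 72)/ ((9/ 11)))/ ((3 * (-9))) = -44/ 729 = -0.06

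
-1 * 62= -62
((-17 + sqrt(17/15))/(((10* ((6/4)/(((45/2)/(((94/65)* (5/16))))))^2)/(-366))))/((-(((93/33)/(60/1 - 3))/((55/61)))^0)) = -1514185920/2209 + 5937984* sqrt(255)/2209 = -642536.86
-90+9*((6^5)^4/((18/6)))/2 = 5484237660094374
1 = 1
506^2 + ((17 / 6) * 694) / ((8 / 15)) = 2077783 / 8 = 259722.88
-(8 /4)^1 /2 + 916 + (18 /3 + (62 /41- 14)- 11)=36798 /41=897.51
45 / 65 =9 / 13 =0.69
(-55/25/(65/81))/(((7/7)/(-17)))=15147/325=46.61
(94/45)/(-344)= -47/7740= -0.01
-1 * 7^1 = -7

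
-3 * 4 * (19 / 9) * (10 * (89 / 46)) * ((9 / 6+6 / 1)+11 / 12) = -853955 / 207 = -4125.39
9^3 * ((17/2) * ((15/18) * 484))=2499255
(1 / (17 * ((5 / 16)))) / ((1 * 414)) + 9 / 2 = 4.50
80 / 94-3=-101 / 47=-2.15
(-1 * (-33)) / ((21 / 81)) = 891 / 7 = 127.29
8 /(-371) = -8 /371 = -0.02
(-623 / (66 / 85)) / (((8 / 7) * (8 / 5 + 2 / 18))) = -794325 / 1936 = -410.29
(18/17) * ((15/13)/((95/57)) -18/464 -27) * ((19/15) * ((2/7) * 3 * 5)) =-13587831/89726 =-151.44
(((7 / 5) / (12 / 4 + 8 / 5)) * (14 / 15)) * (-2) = -196 / 345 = -0.57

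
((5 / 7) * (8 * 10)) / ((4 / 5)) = 500 / 7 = 71.43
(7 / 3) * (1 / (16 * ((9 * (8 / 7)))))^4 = 0.00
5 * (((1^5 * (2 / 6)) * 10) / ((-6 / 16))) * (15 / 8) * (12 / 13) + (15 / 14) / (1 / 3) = -13415 / 182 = -73.71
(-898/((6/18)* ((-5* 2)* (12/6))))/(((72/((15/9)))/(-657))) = -32777/16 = -2048.56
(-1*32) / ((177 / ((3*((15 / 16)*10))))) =-300 / 59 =-5.08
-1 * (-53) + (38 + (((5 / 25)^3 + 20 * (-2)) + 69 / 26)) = 174401 / 3250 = 53.66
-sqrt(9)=-3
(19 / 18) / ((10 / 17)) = 323 / 180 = 1.79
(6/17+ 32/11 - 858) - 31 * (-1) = -154039/187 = -823.74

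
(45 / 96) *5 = 2.34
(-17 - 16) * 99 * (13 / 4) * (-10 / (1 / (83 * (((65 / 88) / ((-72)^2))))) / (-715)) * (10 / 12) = -26975 / 18432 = -1.46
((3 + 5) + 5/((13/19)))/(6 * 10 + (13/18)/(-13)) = 0.26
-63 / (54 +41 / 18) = -1134 / 1013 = -1.12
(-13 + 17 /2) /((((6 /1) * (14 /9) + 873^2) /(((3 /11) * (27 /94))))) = -2187 /4728306220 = -0.00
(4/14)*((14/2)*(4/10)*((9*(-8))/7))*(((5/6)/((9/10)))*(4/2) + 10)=-2048/21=-97.52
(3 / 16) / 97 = 3 / 1552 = 0.00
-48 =-48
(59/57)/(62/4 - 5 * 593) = -118/336243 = -0.00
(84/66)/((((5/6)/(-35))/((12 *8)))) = -56448/11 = -5131.64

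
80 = 80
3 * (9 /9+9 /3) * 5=60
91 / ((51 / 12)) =364 / 17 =21.41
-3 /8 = -0.38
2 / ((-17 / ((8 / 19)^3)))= -1024 / 116603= -0.01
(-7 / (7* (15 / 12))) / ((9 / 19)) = -76 / 45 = -1.69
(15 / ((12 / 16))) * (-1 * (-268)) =5360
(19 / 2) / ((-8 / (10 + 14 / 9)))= -247 / 18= -13.72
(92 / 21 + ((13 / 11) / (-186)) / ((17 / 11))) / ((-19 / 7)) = -96877 / 60078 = -1.61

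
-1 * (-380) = 380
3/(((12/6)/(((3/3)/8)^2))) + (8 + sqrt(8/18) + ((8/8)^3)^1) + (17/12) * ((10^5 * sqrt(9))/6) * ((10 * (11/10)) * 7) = 2094403721/384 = 5454176.36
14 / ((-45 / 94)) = -1316 / 45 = -29.24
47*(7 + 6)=611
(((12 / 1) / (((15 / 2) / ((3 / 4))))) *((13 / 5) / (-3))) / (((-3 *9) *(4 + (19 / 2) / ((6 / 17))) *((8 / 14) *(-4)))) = -13 / 23850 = -0.00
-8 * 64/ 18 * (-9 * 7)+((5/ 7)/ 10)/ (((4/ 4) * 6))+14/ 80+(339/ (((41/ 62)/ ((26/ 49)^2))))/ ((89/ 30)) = 1935364892059/ 1051349880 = 1840.84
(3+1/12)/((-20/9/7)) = -777/80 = -9.71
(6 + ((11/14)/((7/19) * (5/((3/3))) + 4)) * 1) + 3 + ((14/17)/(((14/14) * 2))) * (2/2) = 252193/26418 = 9.55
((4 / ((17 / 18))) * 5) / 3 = 120 / 17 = 7.06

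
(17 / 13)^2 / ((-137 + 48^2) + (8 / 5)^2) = 7225 / 9166391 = 0.00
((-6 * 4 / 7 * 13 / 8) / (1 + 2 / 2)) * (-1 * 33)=1287 / 14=91.93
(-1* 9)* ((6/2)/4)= -27/4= -6.75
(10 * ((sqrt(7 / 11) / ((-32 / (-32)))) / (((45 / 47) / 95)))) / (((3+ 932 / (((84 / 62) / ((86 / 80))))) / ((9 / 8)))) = 468825 * sqrt(77) / 3430339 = 1.20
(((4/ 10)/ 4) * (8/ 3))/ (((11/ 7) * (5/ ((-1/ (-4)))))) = 0.01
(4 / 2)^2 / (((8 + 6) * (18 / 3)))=1 / 21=0.05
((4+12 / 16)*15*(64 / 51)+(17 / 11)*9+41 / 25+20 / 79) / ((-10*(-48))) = 4857271 / 22159500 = 0.22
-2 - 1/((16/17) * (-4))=-111/64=-1.73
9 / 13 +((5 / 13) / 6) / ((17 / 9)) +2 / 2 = 763 / 442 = 1.73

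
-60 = -60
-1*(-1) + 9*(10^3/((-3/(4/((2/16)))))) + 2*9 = -95981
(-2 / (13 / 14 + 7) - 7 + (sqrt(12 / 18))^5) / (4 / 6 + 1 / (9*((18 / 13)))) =-43470 / 4477 + 24*sqrt(6) / 121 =-9.22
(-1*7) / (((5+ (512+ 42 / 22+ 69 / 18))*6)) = -77 / 34501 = -0.00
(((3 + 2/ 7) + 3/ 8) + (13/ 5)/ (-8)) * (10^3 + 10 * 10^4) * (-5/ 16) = -5895875/ 56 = -105283.48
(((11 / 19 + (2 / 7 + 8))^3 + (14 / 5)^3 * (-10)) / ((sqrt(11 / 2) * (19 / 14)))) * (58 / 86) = 101.09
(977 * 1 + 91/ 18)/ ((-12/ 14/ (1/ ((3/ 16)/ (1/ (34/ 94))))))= -23262932/ 1377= -16893.92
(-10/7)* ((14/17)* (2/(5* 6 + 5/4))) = -32/425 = -0.08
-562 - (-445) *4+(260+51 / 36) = 17753 / 12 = 1479.42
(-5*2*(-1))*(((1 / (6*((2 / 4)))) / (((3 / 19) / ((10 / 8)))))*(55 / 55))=475 / 18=26.39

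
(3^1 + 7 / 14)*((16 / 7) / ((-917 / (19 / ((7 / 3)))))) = -456 / 6419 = -0.07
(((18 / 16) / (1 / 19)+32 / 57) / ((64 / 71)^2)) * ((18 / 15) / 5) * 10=64.79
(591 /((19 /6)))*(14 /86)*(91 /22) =1129401 /8987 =125.67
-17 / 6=-2.83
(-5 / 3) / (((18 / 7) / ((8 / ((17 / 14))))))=-4.27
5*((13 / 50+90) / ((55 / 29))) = 130877 / 550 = 237.96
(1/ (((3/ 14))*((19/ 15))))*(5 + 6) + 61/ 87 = 68149/ 1653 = 41.23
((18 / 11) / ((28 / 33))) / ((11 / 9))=243 / 154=1.58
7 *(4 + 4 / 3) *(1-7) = -224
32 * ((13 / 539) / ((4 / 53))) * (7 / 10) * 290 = 159848 / 77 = 2075.95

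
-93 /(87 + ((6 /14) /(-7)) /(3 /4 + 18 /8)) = -4557 /4262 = -1.07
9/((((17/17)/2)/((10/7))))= 180/7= 25.71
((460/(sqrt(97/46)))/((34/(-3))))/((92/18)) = -135*sqrt(4462)/1649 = -5.47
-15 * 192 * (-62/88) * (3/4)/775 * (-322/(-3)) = 11592/55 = 210.76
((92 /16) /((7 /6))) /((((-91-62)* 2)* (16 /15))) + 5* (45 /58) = 853465 /220864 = 3.86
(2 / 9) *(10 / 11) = 20 / 99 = 0.20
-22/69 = -0.32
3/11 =0.27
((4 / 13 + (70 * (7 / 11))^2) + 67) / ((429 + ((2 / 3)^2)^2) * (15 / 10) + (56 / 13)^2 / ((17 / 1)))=38513106450 / 12105951869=3.18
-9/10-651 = -6519/10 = -651.90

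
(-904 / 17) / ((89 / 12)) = -10848 / 1513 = -7.17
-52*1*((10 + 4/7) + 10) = -7488/7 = -1069.71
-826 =-826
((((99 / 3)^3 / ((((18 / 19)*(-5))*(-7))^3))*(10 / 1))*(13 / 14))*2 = 118681277 / 6482700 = 18.31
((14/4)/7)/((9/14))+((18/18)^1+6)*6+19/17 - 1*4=6104/153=39.90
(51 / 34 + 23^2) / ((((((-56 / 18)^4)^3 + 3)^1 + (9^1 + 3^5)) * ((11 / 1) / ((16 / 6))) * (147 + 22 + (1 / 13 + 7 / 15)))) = 77911011933648660 / 84477240098409171885641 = 0.00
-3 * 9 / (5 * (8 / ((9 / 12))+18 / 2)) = -81 / 295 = -0.27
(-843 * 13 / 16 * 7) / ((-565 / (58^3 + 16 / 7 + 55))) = 1656197.06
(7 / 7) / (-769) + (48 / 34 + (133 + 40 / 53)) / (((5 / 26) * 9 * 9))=162306959 / 18707463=8.68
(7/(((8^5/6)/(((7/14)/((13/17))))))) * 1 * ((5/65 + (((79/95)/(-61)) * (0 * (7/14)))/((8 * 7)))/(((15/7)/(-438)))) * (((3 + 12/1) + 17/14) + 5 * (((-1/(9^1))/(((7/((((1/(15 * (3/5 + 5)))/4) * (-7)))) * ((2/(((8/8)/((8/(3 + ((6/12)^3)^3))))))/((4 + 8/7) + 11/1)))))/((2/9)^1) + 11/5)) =-1302523166957/3629247365120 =-0.36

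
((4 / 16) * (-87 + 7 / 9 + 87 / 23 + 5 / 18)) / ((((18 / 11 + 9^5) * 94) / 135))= -1870825 / 3744912624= -0.00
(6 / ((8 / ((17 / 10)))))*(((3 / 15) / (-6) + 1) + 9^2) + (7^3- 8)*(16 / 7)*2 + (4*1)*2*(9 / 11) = 50588431 / 30800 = 1642.48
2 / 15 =0.13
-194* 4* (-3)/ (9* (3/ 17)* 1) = 1465.78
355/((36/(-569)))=-201995/36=-5610.97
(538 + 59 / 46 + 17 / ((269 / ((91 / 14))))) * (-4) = -13356332 / 6187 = -2158.77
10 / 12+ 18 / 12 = 7 / 3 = 2.33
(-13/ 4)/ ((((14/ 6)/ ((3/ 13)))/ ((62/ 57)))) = -93/ 266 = -0.35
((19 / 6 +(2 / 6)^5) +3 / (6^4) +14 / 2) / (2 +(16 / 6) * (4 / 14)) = 276871 / 75168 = 3.68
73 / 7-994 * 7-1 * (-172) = -47429 / 7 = -6775.57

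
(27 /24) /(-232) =-9 /1856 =-0.00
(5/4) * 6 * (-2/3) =-5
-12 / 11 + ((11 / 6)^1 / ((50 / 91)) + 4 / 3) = 3.58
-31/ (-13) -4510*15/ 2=-439694/ 13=-33822.62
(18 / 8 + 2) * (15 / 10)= 51 / 8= 6.38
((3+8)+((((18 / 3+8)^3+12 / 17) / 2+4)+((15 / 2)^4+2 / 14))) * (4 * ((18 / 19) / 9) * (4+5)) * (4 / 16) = 77995503 / 18088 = 4312.00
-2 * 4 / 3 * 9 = -24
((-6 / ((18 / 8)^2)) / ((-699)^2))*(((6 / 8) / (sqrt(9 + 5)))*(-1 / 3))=4*sqrt(14) / 92345589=0.00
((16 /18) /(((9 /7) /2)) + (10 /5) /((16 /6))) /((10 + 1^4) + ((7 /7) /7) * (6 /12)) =4837 /25110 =0.19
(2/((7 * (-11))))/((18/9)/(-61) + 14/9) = -549/32186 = -0.02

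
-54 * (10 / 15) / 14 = -2.57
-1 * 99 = -99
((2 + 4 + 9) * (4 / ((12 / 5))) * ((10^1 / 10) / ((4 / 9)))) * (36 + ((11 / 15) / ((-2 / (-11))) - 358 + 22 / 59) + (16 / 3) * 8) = -7299315 / 472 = -15464.65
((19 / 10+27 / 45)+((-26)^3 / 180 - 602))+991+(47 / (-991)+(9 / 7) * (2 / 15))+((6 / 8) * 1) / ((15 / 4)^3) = 4588728409 / 15608250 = 293.99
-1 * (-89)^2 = -7921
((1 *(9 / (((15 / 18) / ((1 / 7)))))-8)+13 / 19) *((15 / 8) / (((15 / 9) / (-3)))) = 103653 / 5320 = 19.48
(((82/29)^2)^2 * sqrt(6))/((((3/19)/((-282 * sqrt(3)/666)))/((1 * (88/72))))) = -444119204848 * sqrt(2)/706573719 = -888.91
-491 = -491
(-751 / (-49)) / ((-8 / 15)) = -11265 / 392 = -28.74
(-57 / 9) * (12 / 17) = -76 / 17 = -4.47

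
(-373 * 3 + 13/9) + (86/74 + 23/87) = -10778458/9657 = -1116.13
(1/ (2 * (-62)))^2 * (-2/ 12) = -0.00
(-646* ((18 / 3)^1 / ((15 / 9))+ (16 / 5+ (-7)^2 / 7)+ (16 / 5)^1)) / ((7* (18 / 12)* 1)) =-21964 / 21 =-1045.90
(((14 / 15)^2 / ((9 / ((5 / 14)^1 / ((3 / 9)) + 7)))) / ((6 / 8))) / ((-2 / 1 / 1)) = -3164 / 6075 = -0.52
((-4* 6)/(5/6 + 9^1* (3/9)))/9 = -16/23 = -0.70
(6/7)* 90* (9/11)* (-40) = -194400/77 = -2524.68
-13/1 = -13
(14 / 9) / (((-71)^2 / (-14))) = -196 / 45369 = -0.00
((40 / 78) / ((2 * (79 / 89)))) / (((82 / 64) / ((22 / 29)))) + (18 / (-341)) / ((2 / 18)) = -379799098 / 1249188369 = -0.30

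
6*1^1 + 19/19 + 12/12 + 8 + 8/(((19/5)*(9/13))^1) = 3256/171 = 19.04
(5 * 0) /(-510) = 0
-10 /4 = -5 /2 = -2.50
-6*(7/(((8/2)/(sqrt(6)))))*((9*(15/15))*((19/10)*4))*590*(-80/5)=6779808*sqrt(6)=16607070.15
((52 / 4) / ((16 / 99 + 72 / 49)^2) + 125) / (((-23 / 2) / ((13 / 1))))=-105701525969 / 719897056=-146.83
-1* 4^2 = -16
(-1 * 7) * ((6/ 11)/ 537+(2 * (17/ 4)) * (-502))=58812047/ 1969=29868.99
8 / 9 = 0.89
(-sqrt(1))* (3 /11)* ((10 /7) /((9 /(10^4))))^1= -100000 /231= -432.90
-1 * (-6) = 6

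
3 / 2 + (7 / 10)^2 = 199 / 100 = 1.99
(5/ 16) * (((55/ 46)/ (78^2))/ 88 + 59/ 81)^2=1077124042527245/ 6496494119092224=0.17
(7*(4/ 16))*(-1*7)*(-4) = 49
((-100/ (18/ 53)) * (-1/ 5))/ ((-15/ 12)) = -424/ 9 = -47.11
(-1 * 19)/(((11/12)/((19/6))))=-722/11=-65.64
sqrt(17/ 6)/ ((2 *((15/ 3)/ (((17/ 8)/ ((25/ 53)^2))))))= 47753 *sqrt(102)/ 300000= 1.61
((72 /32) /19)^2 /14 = 81 /80864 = 0.00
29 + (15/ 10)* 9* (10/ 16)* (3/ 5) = 545/ 16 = 34.06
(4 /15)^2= 16 /225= 0.07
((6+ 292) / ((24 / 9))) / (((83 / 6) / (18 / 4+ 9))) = 109.06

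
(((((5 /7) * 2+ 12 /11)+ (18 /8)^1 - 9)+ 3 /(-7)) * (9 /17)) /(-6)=615 /1496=0.41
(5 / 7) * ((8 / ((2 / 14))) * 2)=80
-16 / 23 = -0.70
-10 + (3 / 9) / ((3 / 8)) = -82 / 9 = -9.11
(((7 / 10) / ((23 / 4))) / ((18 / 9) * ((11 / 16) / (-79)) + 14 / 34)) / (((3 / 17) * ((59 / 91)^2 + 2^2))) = 21175113232 / 53507907825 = 0.40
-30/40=-3/4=-0.75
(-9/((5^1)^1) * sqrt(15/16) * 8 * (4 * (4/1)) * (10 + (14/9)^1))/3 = -3328 * sqrt(15)/15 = -859.29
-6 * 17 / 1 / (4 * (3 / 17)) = -289 / 2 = -144.50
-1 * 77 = -77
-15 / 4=-3.75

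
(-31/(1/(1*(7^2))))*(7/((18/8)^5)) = -10888192/59049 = -184.39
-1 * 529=-529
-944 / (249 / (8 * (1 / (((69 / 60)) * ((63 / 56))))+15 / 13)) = -18639280 / 670059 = -27.82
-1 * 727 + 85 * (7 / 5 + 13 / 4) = -1327 / 4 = -331.75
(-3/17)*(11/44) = -3/68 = -0.04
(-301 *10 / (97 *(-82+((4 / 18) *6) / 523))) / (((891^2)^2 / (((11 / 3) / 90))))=157423 / 6435105453271297242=0.00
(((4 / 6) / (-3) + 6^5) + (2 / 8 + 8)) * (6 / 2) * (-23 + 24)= 280225 / 12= 23352.08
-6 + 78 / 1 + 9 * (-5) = 27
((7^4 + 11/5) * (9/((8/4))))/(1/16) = 865152/5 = 173030.40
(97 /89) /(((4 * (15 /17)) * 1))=1649 /5340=0.31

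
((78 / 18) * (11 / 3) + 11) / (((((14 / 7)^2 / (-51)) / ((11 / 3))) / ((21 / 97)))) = -158389 / 582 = -272.15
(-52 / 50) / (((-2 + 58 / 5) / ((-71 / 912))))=923 / 109440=0.01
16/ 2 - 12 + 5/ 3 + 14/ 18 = -14/ 9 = -1.56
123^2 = 15129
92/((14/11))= 506/7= 72.29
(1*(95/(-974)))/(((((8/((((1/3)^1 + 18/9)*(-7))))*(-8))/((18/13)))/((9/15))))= -8379/405184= -0.02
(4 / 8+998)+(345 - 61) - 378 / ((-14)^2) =8964 / 7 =1280.57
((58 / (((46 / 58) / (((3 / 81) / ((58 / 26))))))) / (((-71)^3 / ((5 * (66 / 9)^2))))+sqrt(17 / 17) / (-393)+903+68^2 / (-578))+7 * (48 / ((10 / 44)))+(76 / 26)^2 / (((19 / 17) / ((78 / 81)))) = 40551705787106374 / 17033104390185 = 2380.76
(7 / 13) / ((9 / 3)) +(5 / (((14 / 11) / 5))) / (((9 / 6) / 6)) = 21499 / 273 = 78.75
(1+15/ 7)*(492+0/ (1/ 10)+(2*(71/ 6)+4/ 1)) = 1633.24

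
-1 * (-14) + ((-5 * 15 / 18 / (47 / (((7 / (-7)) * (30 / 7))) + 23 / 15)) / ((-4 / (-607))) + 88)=191339 / 1132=169.03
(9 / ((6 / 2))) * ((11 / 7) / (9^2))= 11 / 189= 0.06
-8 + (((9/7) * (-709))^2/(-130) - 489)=-43883051/6370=-6889.02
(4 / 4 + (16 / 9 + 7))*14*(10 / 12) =3080 / 27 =114.07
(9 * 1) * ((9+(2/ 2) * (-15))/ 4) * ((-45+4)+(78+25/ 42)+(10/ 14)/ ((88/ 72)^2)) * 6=-5224203/ 1694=-3083.95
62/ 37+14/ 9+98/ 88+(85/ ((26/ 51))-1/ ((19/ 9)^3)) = 223367165773/ 1306474884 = 170.97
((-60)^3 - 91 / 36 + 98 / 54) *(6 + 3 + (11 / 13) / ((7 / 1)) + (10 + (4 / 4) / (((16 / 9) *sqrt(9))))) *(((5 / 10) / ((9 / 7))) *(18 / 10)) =-218607409567 / 74880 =-2919436.56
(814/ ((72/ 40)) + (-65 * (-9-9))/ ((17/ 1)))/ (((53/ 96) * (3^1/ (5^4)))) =196621.04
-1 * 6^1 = -6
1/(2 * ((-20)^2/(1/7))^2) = 1/15680000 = 0.00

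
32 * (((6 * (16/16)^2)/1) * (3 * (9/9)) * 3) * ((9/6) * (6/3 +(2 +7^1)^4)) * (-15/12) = -21264120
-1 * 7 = -7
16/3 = 5.33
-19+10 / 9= -161 / 9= -17.89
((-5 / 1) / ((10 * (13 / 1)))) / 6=-1 / 156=-0.01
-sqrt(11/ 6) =-sqrt(66)/ 6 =-1.35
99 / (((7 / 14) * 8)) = 99 / 4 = 24.75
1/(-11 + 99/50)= -50/451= -0.11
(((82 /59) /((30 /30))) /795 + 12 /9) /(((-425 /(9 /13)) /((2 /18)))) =-20874 /86383375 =-0.00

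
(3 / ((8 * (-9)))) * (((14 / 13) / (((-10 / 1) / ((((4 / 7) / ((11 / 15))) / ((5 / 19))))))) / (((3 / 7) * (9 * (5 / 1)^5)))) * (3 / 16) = 133 / 643500000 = 0.00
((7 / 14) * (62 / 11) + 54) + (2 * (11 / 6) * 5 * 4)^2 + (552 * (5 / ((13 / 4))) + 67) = 8173514 / 1287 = 6350.83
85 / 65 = 17 / 13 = 1.31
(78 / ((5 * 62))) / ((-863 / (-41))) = 1599 / 133765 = 0.01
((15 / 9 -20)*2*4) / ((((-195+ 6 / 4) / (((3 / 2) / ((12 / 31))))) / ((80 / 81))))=272800 / 94041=2.90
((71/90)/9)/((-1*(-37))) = 71/29970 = 0.00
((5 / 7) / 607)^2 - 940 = -16970760915 / 18054001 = -940.00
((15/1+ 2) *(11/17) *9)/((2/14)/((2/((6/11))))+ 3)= 32.58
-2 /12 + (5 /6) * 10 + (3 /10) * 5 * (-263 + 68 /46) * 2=-107143 /138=-776.40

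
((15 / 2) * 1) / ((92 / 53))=795 / 184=4.32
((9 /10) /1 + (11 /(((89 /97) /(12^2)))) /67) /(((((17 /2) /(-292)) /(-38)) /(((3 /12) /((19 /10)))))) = 4580.43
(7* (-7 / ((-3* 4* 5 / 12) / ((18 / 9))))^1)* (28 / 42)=13.07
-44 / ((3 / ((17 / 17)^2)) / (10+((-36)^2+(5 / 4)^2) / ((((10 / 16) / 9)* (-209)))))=1164.55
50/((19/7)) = 350/19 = 18.42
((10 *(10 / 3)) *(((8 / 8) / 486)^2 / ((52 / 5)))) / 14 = 125 / 128963016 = 0.00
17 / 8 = 2.12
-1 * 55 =-55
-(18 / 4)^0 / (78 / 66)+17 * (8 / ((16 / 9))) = 1967 / 26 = 75.65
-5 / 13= -0.38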